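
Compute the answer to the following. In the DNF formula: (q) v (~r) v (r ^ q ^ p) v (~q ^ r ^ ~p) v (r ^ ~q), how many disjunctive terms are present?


A DNF formula is a disjunction of terms (conjunctions).
Terms are separated by v.
Counting the disjuncts: 5 terms.

5


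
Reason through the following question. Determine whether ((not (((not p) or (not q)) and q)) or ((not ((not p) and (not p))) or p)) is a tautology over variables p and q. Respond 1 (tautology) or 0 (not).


Check all 4 assignments:
p=0, q=0: 1
p=0, q=1: 0
p=1, q=0: 1
p=1, q=1: 1
Satisfying count = 3/4.
Tautology iff count = 4: no.

0


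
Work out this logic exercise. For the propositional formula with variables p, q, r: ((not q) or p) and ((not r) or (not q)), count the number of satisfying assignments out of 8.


Evaluate all 8 assignments for p, q, r:
p=0, q=0, r=0: 1
p=0, q=0, r=1: 1
p=0, q=1, r=0: 0
p=0, q=1, r=1: 0
p=1, q=0, r=0: 1
p=1, q=0, r=1: 1
p=1, q=1, r=0: 1
p=1, q=1, r=1: 0
Satisfying count = 5

5


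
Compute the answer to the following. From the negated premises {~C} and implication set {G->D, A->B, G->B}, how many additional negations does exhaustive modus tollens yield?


Initial negated facts: {~C}
Apply modus tollens to closure:
  (no implication fires)
Final negated: {~C}
New negations: {(none)}
Count = 0

0


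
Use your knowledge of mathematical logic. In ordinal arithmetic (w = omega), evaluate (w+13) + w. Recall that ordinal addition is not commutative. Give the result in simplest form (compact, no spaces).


Compute (w+13) + w.
Ordinal + is associative but NOT commutative; for finite n>0, n + w = w but w + n stays w+n.
(w+13) + w = w + (13+w) = w + w = w*2 (the finite tail 13 is absorbed by the right w).
Result = w*2

w*2


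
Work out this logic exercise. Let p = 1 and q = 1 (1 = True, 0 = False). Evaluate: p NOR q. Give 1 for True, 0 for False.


p = 1, q = 1
Operation: p NOR q
Evaluate: 1 NOR 1 = 0

0


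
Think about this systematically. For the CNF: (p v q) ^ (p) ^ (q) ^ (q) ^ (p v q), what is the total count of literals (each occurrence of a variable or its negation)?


Counting literals in each clause:
Clause 1: 2 literal(s)
Clause 2: 1 literal(s)
Clause 3: 1 literal(s)
Clause 4: 1 literal(s)
Clause 5: 2 literal(s)
Total = 7

7


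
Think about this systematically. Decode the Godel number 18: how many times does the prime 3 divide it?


Factorize 18 by dividing by 3 repeatedly.
Division steps: 3 divides 18 exactly 2 time(s).
Exponent of 3 = 2

2


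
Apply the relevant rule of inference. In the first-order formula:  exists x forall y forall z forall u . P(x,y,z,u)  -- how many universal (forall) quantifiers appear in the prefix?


Quantifier prefix: exists x forall y forall z forall u
Mark each quantifier type:
  E U U U
Universal count = 3, Existential count = 1
Asked for universal (forall) quantifiers: 3

3


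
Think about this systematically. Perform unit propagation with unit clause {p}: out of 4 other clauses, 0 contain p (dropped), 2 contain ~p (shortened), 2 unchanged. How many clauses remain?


Satisfied (removed): 0
Shortened (remain): 2
Unchanged (remain): 2
Remaining = 2 + 2 = 4

4


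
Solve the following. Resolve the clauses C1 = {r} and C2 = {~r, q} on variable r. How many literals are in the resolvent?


Remove r from C1 and ~r from C2.
C1 remainder: {}
C2 remainder: {q}
Union (resolvent): {q}
Resolvent has 1 literal(s).

1


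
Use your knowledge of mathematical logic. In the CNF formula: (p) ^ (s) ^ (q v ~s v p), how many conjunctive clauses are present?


A CNF formula is a conjunction of clauses.
Clauses are separated by ^.
Counting the conjuncts: 3 clauses.

3


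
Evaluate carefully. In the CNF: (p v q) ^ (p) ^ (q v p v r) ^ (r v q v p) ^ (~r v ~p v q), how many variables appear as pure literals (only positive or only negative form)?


Check each variable for pure literal status:
p: mixed (not pure)
q: pure positive
r: mixed (not pure)
Pure literal count = 1

1


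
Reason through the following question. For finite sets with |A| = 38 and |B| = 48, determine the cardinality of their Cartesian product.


The Cartesian product A x B contains all ordered pairs (a, b).
|A x B| = |A| * |B| = 38 * 48 = 1824

1824


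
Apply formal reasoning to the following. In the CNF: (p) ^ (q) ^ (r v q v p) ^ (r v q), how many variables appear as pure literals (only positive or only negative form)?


Check each variable for pure literal status:
p: pure positive
q: pure positive
r: pure positive
Pure literal count = 3

3


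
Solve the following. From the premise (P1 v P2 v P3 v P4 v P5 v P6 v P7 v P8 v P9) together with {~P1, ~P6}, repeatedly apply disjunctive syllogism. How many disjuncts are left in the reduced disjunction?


Original disjuncts (9): P1, P2, P3, P4, P5, P6, P7, P8, P9
Negated (eliminate): ~P1, ~P6
Remaining disjuncts: P2, P3, P4, P5, P7, P8, P9
Count = 9 - 2 = 7

7


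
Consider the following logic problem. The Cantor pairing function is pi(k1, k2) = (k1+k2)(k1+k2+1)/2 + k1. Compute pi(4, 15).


k1 + k2 = 19
(k1+k2)(k1+k2+1)/2 = 19 * 20 / 2 = 190
pi = 190 + 4 = 194

194


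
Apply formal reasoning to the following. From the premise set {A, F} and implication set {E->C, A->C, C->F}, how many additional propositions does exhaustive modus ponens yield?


Initial facts: {A, F}
Apply modus ponens to closure:
  A and A->C  =>  C
Final known: {A, C, F}
New propositions: {C}
Count = 1

1


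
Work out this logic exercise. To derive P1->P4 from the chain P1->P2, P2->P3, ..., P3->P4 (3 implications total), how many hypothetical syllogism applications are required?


With 3 implications in a chain connecting 4 propositions:
P1->P2, P2->P3, ..., P3->P4
Steps needed = (number of implications) - 1 = 3 - 1 = 2

2


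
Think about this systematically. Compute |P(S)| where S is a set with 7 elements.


The power set of a set with n elements has 2^n elements.
|P(S)| = 2^7 = 128

128


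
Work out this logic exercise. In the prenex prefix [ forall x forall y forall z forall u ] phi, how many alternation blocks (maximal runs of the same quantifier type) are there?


Quantifier-type sequence: A A A A  (A=forall, E=exists)
Group into maximal same-type runs:
  Ax4
Number of blocks = 1

1


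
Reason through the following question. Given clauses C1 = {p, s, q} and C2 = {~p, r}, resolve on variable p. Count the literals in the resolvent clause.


Remove p from C1 and ~p from C2.
C1 remainder: {s, q}
C2 remainder: {r}
Union (resolvent): {q, r, s}
Resolvent has 3 literal(s).

3


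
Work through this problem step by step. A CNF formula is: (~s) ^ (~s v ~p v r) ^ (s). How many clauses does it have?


A CNF formula is a conjunction of clauses.
Clauses are separated by ^.
Counting the conjuncts: 3 clauses.

3


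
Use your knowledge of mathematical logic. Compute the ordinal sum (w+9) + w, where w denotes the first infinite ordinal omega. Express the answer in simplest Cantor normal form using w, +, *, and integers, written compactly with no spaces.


Compute (w+9) + w.
Ordinal + is associative but NOT commutative; for finite n>0, n + w = w but w + n stays w+n.
(w+9) + w = w + (9+w) = w + w = w*2 (the finite tail 9 is absorbed by the right w).
Result = w*2

w*2


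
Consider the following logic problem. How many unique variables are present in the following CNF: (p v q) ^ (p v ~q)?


Identify each variable that appears in the formula.
Variables found: p, q
Count = 2

2


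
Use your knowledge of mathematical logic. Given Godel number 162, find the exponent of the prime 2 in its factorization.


Factorize 162 by dividing by 2 repeatedly.
Division steps: 2 divides 162 exactly 1 time(s).
Exponent of 2 = 1

1


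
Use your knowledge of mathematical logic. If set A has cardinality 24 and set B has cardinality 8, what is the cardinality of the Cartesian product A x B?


The Cartesian product A x B contains all ordered pairs (a, b).
|A x B| = |A| * |B| = 24 * 8 = 192

192


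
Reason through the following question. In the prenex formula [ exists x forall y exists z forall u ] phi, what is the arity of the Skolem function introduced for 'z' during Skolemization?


Quantifier prefix: exists x forall y exists z forall u
'z' is existentially quantified at position 3.
Universal variables preceding it: y
Skolem function arity = 1

1


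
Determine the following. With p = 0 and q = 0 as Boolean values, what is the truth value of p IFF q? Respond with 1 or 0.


p = 0, q = 0
Operation: p IFF q
Evaluate: 0 IFF 0 = 1

1


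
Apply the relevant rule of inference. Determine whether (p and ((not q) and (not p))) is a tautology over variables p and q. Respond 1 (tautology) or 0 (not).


Check all 4 assignments:
p=0, q=0: 0
p=0, q=1: 0
p=1, q=0: 0
p=1, q=1: 0
Satisfying count = 0/4.
Tautology iff count = 4: no.

0


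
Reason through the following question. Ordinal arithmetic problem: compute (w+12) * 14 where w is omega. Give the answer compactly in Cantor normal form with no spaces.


Compute (w+12) * 14.
Ordinal * is associative and left-distributive over +, but NOT commutative; for finite n>1, n*w = w but w*n stays w*n.
(w+12) * 14 = (w+12) repeated 14 times. Each intermediate +12 is absorbed by the following w; only the last survives: w*14+12.
Result = w*14+12

w*14+12


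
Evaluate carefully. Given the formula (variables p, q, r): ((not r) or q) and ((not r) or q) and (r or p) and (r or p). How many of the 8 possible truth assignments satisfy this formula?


Evaluate all 8 assignments for p, q, r:
p=0, q=0, r=0: 0
p=0, q=0, r=1: 0
p=0, q=1, r=0: 0
p=0, q=1, r=1: 1
p=1, q=0, r=0: 1
p=1, q=0, r=1: 0
p=1, q=1, r=0: 1
p=1, q=1, r=1: 1
Satisfying count = 4

4


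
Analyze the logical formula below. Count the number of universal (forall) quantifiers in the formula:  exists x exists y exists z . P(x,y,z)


Quantifier prefix: exists x exists y exists z
Mark each quantifier type:
  E E E
Universal count = 0, Existential count = 3
Asked for universal (forall) quantifiers: 0

0


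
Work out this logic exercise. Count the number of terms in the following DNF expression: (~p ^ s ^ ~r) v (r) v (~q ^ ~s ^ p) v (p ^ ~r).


A DNF formula is a disjunction of terms (conjunctions).
Terms are separated by v.
Counting the disjuncts: 4 terms.

4


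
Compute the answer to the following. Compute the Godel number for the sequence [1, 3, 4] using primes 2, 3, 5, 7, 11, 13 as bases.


Encode each element as an exponent of the corresponding prime:
  2^1 = 2
  3^3 = 27
  5^4 = 625
Product = 2 * 27 * 625 = 33750

33750


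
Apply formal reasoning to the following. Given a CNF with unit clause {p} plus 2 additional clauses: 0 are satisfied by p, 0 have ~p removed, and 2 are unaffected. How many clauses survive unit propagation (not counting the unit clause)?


Satisfied (removed): 0
Shortened (remain): 0
Unchanged (remain): 2
Remaining = 0 + 2 = 2

2


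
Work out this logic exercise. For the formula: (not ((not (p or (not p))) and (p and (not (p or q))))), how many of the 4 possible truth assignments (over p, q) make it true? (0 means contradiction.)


Check all 4 assignments:
p=0, q=0: 1
p=0, q=1: 1
p=1, q=0: 1
p=1, q=1: 1
Count of True = 4

4


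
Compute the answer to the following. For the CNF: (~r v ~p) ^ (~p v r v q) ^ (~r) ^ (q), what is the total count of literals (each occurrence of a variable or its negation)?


Counting literals in each clause:
Clause 1: 2 literal(s)
Clause 2: 3 literal(s)
Clause 3: 1 literal(s)
Clause 4: 1 literal(s)
Total = 7

7


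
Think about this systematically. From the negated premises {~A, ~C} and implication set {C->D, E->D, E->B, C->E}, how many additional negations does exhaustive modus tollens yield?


Initial negated facts: {~A, ~C}
Apply modus tollens to closure:
  (no implication fires)
Final negated: {~A, ~C}
New negations: {(none)}
Count = 0

0


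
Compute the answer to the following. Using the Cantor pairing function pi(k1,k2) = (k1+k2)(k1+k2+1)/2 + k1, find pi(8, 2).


k1 + k2 = 10
(k1+k2)(k1+k2+1)/2 = 10 * 11 / 2 = 55
pi = 55 + 8 = 63

63


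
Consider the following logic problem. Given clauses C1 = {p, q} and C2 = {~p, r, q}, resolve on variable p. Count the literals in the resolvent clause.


Remove p from C1 and ~p from C2.
C1 remainder: {q}
C2 remainder: {r, q}
Union (resolvent): {q, r}
Resolvent has 2 literal(s).

2


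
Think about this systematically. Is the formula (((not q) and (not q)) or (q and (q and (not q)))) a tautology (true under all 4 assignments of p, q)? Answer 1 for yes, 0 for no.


Check all 4 assignments:
p=0, q=0: 1
p=0, q=1: 0
p=1, q=0: 1
p=1, q=1: 0
Satisfying count = 2/4.
Tautology iff count = 4: no.

0


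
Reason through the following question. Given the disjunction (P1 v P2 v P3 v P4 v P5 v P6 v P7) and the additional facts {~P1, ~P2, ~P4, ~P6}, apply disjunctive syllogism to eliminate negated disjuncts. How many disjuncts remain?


Original disjuncts (7): P1, P2, P3, P4, P5, P6, P7
Negated (eliminate): ~P1, ~P2, ~P4, ~P6
Remaining disjuncts: P3, P5, P7
Count = 7 - 4 = 3

3


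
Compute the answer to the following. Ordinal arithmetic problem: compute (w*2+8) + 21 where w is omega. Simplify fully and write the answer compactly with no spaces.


Compute (w*2+8) + 21.
Ordinal + is associative but NOT commutative; for finite n>0, n + w = w but w + n stays w+n.
By associativity: (w*2+8) + 21 = w*2 + (8+21) = w*2+29.
Result = w*2+29

w*2+29


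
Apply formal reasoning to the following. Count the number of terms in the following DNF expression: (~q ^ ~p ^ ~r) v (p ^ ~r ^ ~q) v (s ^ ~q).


A DNF formula is a disjunction of terms (conjunctions).
Terms are separated by v.
Counting the disjuncts: 3 terms.

3


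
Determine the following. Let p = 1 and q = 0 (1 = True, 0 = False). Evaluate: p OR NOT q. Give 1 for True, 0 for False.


p = 1, q = 0
Operation: p OR NOT q
Evaluate: 1 OR NOT 0 = 1

1


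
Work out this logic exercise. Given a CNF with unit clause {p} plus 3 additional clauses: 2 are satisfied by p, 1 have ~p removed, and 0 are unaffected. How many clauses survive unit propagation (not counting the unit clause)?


Satisfied (removed): 2
Shortened (remain): 1
Unchanged (remain): 0
Remaining = 1 + 0 = 1

1


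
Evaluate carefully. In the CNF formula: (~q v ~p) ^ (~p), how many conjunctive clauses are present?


A CNF formula is a conjunction of clauses.
Clauses are separated by ^.
Counting the conjuncts: 2 clauses.

2


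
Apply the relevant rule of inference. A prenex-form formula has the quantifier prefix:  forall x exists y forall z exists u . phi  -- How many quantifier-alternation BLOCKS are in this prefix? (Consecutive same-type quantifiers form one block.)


Quantifier-type sequence: A E A E  (A=forall, E=exists)
Group into maximal same-type runs:
  Ax1 | Ex1 | Ax1 | Ex1
Number of blocks = 4

4


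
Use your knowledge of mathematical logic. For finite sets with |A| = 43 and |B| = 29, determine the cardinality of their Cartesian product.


The Cartesian product A x B contains all ordered pairs (a, b).
|A x B| = |A| * |B| = 43 * 29 = 1247

1247


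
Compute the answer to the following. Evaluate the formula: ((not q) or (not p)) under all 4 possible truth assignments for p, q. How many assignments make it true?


Check all 4 assignments:
p=0, q=0: 1
p=0, q=1: 1
p=1, q=0: 1
p=1, q=1: 0
Count of True = 3

3


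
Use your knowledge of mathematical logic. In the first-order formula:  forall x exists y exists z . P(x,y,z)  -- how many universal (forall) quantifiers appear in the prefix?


Quantifier prefix: forall x exists y exists z
Mark each quantifier type:
  U E E
Universal count = 1, Existential count = 2
Asked for universal (forall) quantifiers: 1

1


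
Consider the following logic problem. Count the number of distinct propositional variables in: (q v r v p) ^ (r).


Identify each variable that appears in the formula.
Variables found: p, q, r
Count = 3

3


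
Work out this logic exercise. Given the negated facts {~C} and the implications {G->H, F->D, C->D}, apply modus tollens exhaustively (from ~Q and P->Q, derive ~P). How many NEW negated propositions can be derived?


Initial negated facts: {~C}
Apply modus tollens to closure:
  (no implication fires)
Final negated: {~C}
New negations: {(none)}
Count = 0

0


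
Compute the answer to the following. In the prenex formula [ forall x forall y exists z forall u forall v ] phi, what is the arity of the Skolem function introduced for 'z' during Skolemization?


Quantifier prefix: forall x forall y exists z forall u forall v
'z' is existentially quantified at position 3.
Universal variables preceding it: x, y
Skolem function arity = 2

2


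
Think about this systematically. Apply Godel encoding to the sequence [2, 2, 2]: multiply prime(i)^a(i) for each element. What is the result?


Encode each element as an exponent of the corresponding prime:
  2^2 = 4
  3^2 = 9
  5^2 = 25
Product = 4 * 9 * 25 = 900

900


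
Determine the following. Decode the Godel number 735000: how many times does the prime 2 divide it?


Factorize 735000 by dividing by 2 repeatedly.
Division steps: 2 divides 735000 exactly 3 time(s).
Exponent of 2 = 3

3


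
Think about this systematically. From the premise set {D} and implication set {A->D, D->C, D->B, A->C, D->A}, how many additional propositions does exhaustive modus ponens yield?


Initial facts: {D}
Apply modus ponens to closure:
  D and D->C  =>  C
  D and D->B  =>  B
  D and D->A  =>  A
Final known: {A, B, C, D}
New propositions: {A, B, C}
Count = 3

3


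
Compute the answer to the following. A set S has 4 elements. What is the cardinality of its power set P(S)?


The power set of a set with n elements has 2^n elements.
|P(S)| = 2^4 = 16

16


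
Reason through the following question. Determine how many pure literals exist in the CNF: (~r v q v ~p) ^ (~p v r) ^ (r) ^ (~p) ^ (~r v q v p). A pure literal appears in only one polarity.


Check each variable for pure literal status:
p: mixed (not pure)
q: pure positive
r: mixed (not pure)
Pure literal count = 1

1


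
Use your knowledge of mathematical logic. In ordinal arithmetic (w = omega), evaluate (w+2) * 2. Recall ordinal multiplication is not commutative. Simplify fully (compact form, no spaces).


Compute (w+2) * 2.
Ordinal * is associative and left-distributive over +, but NOT commutative; for finite n>1, n*w = w but w*n stays w*n.
(w+2) * 2 = (w+2) repeated 2 times. Each intermediate +2 is absorbed by the following w; only the last survives: w*2+2.
Result = w*2+2

w*2+2


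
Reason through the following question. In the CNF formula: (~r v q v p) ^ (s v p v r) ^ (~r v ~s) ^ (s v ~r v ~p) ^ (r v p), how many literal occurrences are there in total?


Counting literals in each clause:
Clause 1: 3 literal(s)
Clause 2: 3 literal(s)
Clause 3: 2 literal(s)
Clause 4: 3 literal(s)
Clause 5: 2 literal(s)
Total = 13

13


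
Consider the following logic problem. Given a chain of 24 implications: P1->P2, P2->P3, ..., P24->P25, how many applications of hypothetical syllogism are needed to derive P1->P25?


With 24 implications in a chain connecting 25 propositions:
P1->P2, P2->P3, ..., P24->P25
Steps needed = (number of implications) - 1 = 24 - 1 = 23

23


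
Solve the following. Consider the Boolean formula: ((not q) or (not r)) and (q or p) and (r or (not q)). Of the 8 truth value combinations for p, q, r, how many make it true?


Evaluate all 8 assignments for p, q, r:
p=0, q=0, r=0: 0
p=0, q=0, r=1: 0
p=0, q=1, r=0: 0
p=0, q=1, r=1: 0
p=1, q=0, r=0: 1
p=1, q=0, r=1: 1
p=1, q=1, r=0: 0
p=1, q=1, r=1: 0
Satisfying count = 2

2


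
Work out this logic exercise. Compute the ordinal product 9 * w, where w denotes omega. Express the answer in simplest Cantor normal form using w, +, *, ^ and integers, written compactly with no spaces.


Compute 9 * w.
Ordinal * is associative and left-distributive over +, but NOT commutative; for finite n>1, n*w = w but w*n stays w*n.
For finite n>0, n * w = sup{n*k : k<w} = w. So 9 * w = w.
Result = w

w


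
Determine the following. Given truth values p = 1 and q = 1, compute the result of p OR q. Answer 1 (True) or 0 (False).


p = 1, q = 1
Operation: p OR q
Evaluate: 1 OR 1 = 1

1


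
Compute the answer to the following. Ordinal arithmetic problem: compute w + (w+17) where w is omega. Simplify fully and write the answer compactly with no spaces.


Compute w + (w+17).
Ordinal + is associative but NOT commutative; for finite n>0, n + w = w but w + n stays w+n.
w + (w+17) = (w+w) + 17 = w*2+17.
Result = w*2+17

w*2+17


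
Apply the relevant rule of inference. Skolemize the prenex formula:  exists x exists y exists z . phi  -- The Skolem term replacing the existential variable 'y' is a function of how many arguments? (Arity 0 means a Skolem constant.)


Quantifier prefix: exists x exists y exists z
'y' is existentially quantified at position 2.
No universal quantifiers precede it.
Skolem function arity = 0 (a Skolem constant)

0


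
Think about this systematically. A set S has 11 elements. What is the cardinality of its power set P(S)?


The power set of a set with n elements has 2^n elements.
|P(S)| = 2^11 = 2048

2048


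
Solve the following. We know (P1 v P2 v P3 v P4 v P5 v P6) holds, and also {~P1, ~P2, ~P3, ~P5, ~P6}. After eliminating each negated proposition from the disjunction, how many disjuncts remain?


Original disjuncts (6): P1, P2, P3, P4, P5, P6
Negated (eliminate): ~P1, ~P2, ~P3, ~P5, ~P6
Remaining disjuncts: P4
Count = 6 - 5 = 1

1


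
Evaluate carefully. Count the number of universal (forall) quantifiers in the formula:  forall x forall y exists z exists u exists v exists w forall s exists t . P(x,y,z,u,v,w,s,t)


Quantifier prefix: forall x forall y exists z exists u exists v exists w forall s exists t
Mark each quantifier type:
  U U E E E E U E
Universal count = 3, Existential count = 5
Asked for universal (forall) quantifiers: 3

3


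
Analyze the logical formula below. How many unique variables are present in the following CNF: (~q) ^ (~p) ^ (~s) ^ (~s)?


Identify each variable that appears in the formula.
Variables found: p, q, s
Count = 3

3


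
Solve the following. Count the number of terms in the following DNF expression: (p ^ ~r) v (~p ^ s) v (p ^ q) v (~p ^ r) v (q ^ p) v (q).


A DNF formula is a disjunction of terms (conjunctions).
Terms are separated by v.
Counting the disjuncts: 6 terms.

6


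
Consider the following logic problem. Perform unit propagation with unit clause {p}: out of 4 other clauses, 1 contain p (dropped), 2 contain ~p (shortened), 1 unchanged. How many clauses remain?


Satisfied (removed): 1
Shortened (remain): 2
Unchanged (remain): 1
Remaining = 2 + 1 = 3

3


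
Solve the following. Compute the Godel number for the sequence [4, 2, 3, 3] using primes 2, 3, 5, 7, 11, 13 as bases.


Encode each element as an exponent of the corresponding prime:
  2^4 = 16
  3^2 = 9
  5^3 = 125
  7^3 = 343
Product = 16 * 9 * 125 * 343 = 6174000

6174000


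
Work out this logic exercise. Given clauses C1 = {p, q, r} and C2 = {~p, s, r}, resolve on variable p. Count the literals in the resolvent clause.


Remove p from C1 and ~p from C2.
C1 remainder: {q, r}
C2 remainder: {s, r}
Union (resolvent): {q, r, s}
Resolvent has 3 literal(s).

3


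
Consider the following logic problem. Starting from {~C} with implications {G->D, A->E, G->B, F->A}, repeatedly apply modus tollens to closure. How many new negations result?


Initial negated facts: {~C}
Apply modus tollens to closure:
  (no implication fires)
Final negated: {~C}
New negations: {(none)}
Count = 0

0


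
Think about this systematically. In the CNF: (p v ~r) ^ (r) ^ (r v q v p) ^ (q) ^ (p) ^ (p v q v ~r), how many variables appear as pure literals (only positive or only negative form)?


Check each variable for pure literal status:
p: pure positive
q: pure positive
r: mixed (not pure)
Pure literal count = 2

2


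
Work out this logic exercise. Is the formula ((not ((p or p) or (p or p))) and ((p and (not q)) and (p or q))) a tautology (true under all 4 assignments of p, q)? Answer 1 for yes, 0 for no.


Check all 4 assignments:
p=0, q=0: 0
p=0, q=1: 0
p=1, q=0: 0
p=1, q=1: 0
Satisfying count = 0/4.
Tautology iff count = 4: no.

0


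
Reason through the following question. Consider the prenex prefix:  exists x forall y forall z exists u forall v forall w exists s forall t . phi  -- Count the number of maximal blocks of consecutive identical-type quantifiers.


Quantifier-type sequence: E A A E A A E A  (A=forall, E=exists)
Group into maximal same-type runs:
  Ex1 | Ax2 | Ex1 | Ax2 | Ex1 | Ax1
Number of blocks = 6

6


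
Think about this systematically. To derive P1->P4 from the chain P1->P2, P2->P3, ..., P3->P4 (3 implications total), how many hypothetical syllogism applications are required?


With 3 implications in a chain connecting 4 propositions:
P1->P2, P2->P3, ..., P3->P4
Steps needed = (number of implications) - 1 = 3 - 1 = 2

2


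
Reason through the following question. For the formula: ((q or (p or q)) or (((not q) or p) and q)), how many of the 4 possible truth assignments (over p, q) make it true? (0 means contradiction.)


Check all 4 assignments:
p=0, q=0: 0
p=0, q=1: 1
p=1, q=0: 1
p=1, q=1: 1
Count of True = 3

3


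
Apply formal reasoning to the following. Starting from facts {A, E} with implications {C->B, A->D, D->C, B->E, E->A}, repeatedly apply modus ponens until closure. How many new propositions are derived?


Initial facts: {A, E}
Apply modus ponens to closure:
  A and A->D  =>  D
  D and D->C  =>  C
  C and C->B  =>  B
Final known: {A, B, C, D, E}
New propositions: {B, C, D}
Count = 3

3


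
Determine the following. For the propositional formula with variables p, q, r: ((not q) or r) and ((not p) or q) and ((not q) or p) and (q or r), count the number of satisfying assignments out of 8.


Evaluate all 8 assignments for p, q, r:
p=0, q=0, r=0: 0
p=0, q=0, r=1: 1
p=0, q=1, r=0: 0
p=0, q=1, r=1: 0
p=1, q=0, r=0: 0
p=1, q=0, r=1: 0
p=1, q=1, r=0: 0
p=1, q=1, r=1: 1
Satisfying count = 2

2


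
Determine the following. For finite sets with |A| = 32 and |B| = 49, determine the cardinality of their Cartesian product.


The Cartesian product A x B contains all ordered pairs (a, b).
|A x B| = |A| * |B| = 32 * 49 = 1568

1568


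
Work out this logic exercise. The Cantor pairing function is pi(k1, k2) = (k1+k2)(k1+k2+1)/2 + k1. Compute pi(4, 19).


k1 + k2 = 23
(k1+k2)(k1+k2+1)/2 = 23 * 24 / 2 = 276
pi = 276 + 4 = 280

280


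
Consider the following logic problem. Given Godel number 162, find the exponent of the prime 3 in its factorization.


Factorize 162 by dividing by 3 repeatedly.
Division steps: 3 divides 162 exactly 4 time(s).
Exponent of 3 = 4

4


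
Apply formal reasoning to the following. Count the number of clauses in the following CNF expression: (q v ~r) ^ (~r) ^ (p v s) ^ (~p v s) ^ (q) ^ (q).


A CNF formula is a conjunction of clauses.
Clauses are separated by ^.
Counting the conjuncts: 6 clauses.

6


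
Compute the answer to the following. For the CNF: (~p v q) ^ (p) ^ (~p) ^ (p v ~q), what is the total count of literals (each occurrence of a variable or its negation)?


Counting literals in each clause:
Clause 1: 2 literal(s)
Clause 2: 1 literal(s)
Clause 3: 1 literal(s)
Clause 4: 2 literal(s)
Total = 6

6


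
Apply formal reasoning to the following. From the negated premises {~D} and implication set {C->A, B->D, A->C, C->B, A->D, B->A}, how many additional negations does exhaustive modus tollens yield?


Initial negated facts: {~D}
Apply modus tollens to closure:
  ~D and B->D  =>  ~B
  ~B and C->B  =>  ~C
  ~D and A->D  =>  ~A
Final negated: {~A, ~B, ~C, ~D}
New negations: {~A, ~B, ~C}
Count = 3

3


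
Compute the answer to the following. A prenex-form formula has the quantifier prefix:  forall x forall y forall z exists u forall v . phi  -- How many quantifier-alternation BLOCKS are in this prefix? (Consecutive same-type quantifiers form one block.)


Quantifier-type sequence: A A A E A  (A=forall, E=exists)
Group into maximal same-type runs:
  Ax3 | Ex1 | Ax1
Number of blocks = 3

3


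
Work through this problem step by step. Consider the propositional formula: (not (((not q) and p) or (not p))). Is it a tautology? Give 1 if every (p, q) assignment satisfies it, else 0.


Check all 4 assignments:
p=0, q=0: 0
p=0, q=1: 0
p=1, q=0: 0
p=1, q=1: 1
Satisfying count = 1/4.
Tautology iff count = 4: no.

0


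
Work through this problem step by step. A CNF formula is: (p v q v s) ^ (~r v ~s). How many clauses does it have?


A CNF formula is a conjunction of clauses.
Clauses are separated by ^.
Counting the conjuncts: 2 clauses.

2


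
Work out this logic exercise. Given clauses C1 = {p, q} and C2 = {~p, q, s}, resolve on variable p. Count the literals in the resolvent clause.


Remove p from C1 and ~p from C2.
C1 remainder: {q}
C2 remainder: {q, s}
Union (resolvent): {q, s}
Resolvent has 2 literal(s).

2


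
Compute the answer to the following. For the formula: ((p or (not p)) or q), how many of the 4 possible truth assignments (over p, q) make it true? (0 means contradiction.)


Check all 4 assignments:
p=0, q=0: 1
p=0, q=1: 1
p=1, q=0: 1
p=1, q=1: 1
Count of True = 4

4


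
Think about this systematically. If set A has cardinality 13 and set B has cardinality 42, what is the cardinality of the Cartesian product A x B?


The Cartesian product A x B contains all ordered pairs (a, b).
|A x B| = |A| * |B| = 13 * 42 = 546

546


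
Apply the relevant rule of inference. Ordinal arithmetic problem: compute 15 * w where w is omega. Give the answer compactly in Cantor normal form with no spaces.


Compute 15 * w.
Ordinal * is associative and left-distributive over +, but NOT commutative; for finite n>1, n*w = w but w*n stays w*n.
For finite n>0, n * w = sup{n*k : k<w} = w. So 15 * w = w.
Result = w

w


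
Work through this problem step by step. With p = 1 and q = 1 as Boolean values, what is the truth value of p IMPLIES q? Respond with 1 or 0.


p = 1, q = 1
Operation: p IMPLIES q
Evaluate: 1 IMPLIES 1 = 1

1


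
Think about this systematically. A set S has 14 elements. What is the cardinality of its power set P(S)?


The power set of a set with n elements has 2^n elements.
|P(S)| = 2^14 = 16384

16384


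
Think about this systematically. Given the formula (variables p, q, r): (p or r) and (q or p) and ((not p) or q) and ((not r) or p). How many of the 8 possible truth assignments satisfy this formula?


Evaluate all 8 assignments for p, q, r:
p=0, q=0, r=0: 0
p=0, q=0, r=1: 0
p=0, q=1, r=0: 0
p=0, q=1, r=1: 0
p=1, q=0, r=0: 0
p=1, q=0, r=1: 0
p=1, q=1, r=0: 1
p=1, q=1, r=1: 1
Satisfying count = 2

2


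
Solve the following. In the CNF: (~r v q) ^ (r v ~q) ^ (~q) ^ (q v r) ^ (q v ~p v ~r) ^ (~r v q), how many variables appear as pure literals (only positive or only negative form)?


Check each variable for pure literal status:
p: pure negative
q: mixed (not pure)
r: mixed (not pure)
Pure literal count = 1

1


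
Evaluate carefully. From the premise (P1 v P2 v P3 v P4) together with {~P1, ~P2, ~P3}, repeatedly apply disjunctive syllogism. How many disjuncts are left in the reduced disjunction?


Original disjuncts (4): P1, P2, P3, P4
Negated (eliminate): ~P1, ~P2, ~P3
Remaining disjuncts: P4
Count = 4 - 3 = 1

1


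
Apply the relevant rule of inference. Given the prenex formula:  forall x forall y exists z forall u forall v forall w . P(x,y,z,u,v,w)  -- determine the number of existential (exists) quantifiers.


Quantifier prefix: forall x forall y exists z forall u forall v forall w
Mark each quantifier type:
  U U E U U U
Universal count = 5, Existential count = 1
Asked for existential (exists) quantifiers: 1

1


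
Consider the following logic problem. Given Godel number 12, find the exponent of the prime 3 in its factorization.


Factorize 12 by dividing by 3 repeatedly.
Division steps: 3 divides 12 exactly 1 time(s).
Exponent of 3 = 1

1


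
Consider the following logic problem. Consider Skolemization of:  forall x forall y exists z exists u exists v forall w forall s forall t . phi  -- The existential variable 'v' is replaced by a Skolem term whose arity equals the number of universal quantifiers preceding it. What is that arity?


Quantifier prefix: forall x forall y exists z exists u exists v forall w forall s forall t
'v' is existentially quantified at position 5.
Universal variables preceding it: x, y
Skolem function arity = 2

2


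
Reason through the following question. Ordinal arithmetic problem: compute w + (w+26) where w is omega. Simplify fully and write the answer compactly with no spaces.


Compute w + (w+26).
Ordinal + is associative but NOT commutative; for finite n>0, n + w = w but w + n stays w+n.
w + (w+26) = (w+w) + 26 = w*2+26.
Result = w*2+26

w*2+26


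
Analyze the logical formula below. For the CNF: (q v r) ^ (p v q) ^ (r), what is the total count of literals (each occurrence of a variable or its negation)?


Counting literals in each clause:
Clause 1: 2 literal(s)
Clause 2: 2 literal(s)
Clause 3: 1 literal(s)
Total = 5

5


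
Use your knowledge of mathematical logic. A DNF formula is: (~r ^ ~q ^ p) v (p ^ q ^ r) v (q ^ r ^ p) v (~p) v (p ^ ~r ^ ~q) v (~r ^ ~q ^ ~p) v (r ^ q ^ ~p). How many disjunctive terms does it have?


A DNF formula is a disjunction of terms (conjunctions).
Terms are separated by v.
Counting the disjuncts: 7 terms.

7


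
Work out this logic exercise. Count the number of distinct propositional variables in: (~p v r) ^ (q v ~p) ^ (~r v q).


Identify each variable that appears in the formula.
Variables found: p, q, r
Count = 3

3


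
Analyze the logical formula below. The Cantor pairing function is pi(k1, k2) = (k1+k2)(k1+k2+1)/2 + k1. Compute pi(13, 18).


k1 + k2 = 31
(k1+k2)(k1+k2+1)/2 = 31 * 32 / 2 = 496
pi = 496 + 13 = 509

509


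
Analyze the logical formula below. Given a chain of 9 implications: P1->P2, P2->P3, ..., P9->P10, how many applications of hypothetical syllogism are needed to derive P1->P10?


With 9 implications in a chain connecting 10 propositions:
P1->P2, P2->P3, ..., P9->P10
Steps needed = (number of implications) - 1 = 9 - 1 = 8

8


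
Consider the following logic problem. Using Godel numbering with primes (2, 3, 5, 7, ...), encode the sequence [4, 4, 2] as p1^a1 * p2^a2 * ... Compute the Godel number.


Encode each element as an exponent of the corresponding prime:
  2^4 = 16
  3^4 = 81
  5^2 = 25
Product = 16 * 81 * 25 = 32400

32400


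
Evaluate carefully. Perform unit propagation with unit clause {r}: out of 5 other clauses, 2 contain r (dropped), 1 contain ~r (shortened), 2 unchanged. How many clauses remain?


Satisfied (removed): 2
Shortened (remain): 1
Unchanged (remain): 2
Remaining = 1 + 2 = 3

3


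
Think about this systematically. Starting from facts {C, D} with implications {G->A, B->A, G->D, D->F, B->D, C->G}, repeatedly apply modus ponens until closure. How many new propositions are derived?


Initial facts: {C, D}
Apply modus ponens to closure:
  D and D->F  =>  F
  C and C->G  =>  G
  G and G->A  =>  A
Final known: {A, C, D, F, G}
New propositions: {A, F, G}
Count = 3

3


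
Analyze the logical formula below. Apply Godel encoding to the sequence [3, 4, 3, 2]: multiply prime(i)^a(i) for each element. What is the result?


Encode each element as an exponent of the corresponding prime:
  2^3 = 8
  3^4 = 81
  5^3 = 125
  7^2 = 49
Product = 8 * 81 * 125 * 49 = 3969000

3969000


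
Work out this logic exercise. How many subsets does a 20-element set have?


The power set of a set with n elements has 2^n elements.
|P(S)| = 2^20 = 1048576

1048576


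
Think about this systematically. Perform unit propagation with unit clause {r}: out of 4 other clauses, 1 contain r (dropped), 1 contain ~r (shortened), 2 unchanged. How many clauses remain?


Satisfied (removed): 1
Shortened (remain): 1
Unchanged (remain): 2
Remaining = 1 + 2 = 3

3


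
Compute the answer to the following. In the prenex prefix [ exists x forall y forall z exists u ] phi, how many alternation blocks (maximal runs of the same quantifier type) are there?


Quantifier-type sequence: E A A E  (A=forall, E=exists)
Group into maximal same-type runs:
  Ex1 | Ax2 | Ex1
Number of blocks = 3

3


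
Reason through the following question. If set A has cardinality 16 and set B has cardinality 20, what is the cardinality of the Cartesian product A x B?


The Cartesian product A x B contains all ordered pairs (a, b).
|A x B| = |A| * |B| = 16 * 20 = 320

320


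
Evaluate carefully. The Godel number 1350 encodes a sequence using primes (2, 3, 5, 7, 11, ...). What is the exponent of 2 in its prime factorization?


Factorize 1350 by dividing by 2 repeatedly.
Division steps: 2 divides 1350 exactly 1 time(s).
Exponent of 2 = 1

1


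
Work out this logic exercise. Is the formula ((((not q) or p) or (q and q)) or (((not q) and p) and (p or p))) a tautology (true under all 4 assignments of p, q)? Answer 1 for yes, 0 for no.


Check all 4 assignments:
p=0, q=0: 1
p=0, q=1: 1
p=1, q=0: 1
p=1, q=1: 1
Satisfying count = 4/4.
Tautology iff count = 4: yes.

1


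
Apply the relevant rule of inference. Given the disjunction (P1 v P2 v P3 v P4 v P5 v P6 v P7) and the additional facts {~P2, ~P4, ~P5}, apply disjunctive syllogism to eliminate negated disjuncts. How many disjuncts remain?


Original disjuncts (7): P1, P2, P3, P4, P5, P6, P7
Negated (eliminate): ~P2, ~P4, ~P5
Remaining disjuncts: P1, P3, P6, P7
Count = 7 - 3 = 4

4


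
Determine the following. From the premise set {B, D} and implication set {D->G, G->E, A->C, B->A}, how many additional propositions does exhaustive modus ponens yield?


Initial facts: {B, D}
Apply modus ponens to closure:
  D and D->G  =>  G
  G and G->E  =>  E
  B and B->A  =>  A
  A and A->C  =>  C
Final known: {A, B, C, D, E, G}
New propositions: {A, C, E, G}
Count = 4

4


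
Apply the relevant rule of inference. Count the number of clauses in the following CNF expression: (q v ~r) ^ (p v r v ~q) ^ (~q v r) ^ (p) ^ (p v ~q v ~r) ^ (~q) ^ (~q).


A CNF formula is a conjunction of clauses.
Clauses are separated by ^.
Counting the conjuncts: 7 clauses.

7


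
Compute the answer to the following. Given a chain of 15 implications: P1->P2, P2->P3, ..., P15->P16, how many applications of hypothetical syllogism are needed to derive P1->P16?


With 15 implications in a chain connecting 16 propositions:
P1->P2, P2->P3, ..., P15->P16
Steps needed = (number of implications) - 1 = 15 - 1 = 14

14


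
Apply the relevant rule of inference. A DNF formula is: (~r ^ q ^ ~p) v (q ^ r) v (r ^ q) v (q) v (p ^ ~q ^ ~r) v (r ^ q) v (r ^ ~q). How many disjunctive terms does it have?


A DNF formula is a disjunction of terms (conjunctions).
Terms are separated by v.
Counting the disjuncts: 7 terms.

7


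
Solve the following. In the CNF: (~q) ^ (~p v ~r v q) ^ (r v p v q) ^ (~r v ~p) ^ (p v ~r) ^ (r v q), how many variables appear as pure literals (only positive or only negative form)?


Check each variable for pure literal status:
p: mixed (not pure)
q: mixed (not pure)
r: mixed (not pure)
Pure literal count = 0

0


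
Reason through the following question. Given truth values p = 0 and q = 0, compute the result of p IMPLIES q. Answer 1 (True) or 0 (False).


p = 0, q = 0
Operation: p IMPLIES q
Evaluate: 0 IMPLIES 0 = 1

1


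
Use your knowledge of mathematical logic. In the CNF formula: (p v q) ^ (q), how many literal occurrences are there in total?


Counting literals in each clause:
Clause 1: 2 literal(s)
Clause 2: 1 literal(s)
Total = 3

3
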